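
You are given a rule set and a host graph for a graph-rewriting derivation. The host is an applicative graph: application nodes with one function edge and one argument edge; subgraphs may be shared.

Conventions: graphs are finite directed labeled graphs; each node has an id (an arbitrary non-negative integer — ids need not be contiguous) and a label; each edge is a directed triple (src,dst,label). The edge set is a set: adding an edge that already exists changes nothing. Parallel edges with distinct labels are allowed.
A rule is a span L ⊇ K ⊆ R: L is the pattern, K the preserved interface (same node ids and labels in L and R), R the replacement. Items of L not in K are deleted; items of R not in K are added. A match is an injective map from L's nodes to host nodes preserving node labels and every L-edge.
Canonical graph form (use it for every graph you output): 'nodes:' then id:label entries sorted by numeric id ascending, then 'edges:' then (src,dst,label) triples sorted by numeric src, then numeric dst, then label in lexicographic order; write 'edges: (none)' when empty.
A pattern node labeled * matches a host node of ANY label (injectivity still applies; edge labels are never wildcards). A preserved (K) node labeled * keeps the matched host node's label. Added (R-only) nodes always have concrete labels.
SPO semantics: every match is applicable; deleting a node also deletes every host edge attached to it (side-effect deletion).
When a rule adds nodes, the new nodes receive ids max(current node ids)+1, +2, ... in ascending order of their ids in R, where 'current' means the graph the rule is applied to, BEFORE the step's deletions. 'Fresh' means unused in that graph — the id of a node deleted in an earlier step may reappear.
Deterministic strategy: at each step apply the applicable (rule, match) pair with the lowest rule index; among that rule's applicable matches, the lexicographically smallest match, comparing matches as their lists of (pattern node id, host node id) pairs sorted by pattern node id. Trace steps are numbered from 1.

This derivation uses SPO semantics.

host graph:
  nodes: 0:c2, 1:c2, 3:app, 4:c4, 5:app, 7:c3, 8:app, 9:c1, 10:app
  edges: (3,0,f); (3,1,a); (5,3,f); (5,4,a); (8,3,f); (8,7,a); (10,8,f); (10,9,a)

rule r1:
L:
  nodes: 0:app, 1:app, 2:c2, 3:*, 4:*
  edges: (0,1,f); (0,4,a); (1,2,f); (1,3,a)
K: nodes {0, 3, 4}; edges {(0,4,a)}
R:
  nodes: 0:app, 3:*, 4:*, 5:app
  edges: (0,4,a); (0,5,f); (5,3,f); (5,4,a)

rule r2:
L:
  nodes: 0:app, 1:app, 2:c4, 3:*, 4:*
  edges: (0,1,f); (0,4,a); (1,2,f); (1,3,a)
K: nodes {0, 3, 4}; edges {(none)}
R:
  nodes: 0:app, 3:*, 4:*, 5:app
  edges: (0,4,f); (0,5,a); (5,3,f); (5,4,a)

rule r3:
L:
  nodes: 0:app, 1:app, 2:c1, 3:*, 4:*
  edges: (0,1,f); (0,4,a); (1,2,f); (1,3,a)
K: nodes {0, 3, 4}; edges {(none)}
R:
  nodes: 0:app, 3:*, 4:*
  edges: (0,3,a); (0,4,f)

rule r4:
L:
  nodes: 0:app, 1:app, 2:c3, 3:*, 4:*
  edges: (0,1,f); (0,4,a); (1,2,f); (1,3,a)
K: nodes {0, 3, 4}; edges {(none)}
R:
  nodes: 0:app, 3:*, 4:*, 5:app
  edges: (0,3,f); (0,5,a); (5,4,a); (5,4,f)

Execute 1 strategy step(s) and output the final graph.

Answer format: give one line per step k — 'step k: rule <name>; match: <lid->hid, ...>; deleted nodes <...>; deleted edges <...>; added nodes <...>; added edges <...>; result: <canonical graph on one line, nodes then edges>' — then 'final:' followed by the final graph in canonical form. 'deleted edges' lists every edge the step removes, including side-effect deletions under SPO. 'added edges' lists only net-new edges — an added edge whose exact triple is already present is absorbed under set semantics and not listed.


step 1: rule r1; match: 0->5, 1->3, 2->0, 3->1, 4->4; deleted nodes 0, 3; deleted edges (3,0,f); (3,1,a); (5,3,f); (8,3,f); added nodes 11; added edges (5,11,f); (11,1,f); (11,4,a); result: nodes: 1:c2, 4:c4, 5:app, 7:c3, 8:app, 9:c1, 10:app, 11:app edges: (5,4,a); (5,11,f); (8,7,a); (10,8,f); (10,9,a); (11,1,f); (11,4,a)
final:
nodes: 1:c2, 4:c4, 5:app, 7:c3, 8:app, 9:c1, 10:app, 11:app
edges: (5,4,a); (5,11,f); (8,7,a); (10,8,f); (10,9,a); (11,1,f); (11,4,a)


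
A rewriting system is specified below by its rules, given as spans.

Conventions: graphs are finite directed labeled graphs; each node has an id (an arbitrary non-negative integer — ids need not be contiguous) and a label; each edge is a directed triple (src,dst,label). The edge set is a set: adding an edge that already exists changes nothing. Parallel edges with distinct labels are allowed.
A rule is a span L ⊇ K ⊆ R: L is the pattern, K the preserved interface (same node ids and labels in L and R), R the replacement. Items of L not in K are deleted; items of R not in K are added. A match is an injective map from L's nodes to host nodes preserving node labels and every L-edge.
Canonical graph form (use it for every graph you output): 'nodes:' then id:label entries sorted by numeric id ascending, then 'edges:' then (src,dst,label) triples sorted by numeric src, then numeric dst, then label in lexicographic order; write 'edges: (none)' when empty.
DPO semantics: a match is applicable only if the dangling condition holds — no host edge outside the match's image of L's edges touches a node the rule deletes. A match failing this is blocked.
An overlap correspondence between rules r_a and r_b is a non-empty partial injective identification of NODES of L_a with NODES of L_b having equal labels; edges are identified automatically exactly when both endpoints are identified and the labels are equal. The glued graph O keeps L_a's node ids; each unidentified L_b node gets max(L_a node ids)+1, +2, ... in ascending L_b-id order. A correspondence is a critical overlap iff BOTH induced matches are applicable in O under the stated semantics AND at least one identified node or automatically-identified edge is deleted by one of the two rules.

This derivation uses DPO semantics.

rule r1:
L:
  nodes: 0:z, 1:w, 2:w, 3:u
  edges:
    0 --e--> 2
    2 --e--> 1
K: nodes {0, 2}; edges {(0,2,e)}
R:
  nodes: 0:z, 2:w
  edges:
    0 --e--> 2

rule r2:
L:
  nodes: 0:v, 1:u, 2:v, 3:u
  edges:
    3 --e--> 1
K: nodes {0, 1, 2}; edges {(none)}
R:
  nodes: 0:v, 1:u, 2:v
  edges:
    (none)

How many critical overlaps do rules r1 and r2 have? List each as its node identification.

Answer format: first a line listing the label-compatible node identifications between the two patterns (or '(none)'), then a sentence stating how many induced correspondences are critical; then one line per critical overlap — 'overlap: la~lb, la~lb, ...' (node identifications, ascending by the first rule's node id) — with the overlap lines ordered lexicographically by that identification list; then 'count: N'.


label-compatible node identifications between L(r1) and L(r2): 3~1, 3~3
0 of the induced correspondences are critical overlaps of r1 and r2.
count: 0


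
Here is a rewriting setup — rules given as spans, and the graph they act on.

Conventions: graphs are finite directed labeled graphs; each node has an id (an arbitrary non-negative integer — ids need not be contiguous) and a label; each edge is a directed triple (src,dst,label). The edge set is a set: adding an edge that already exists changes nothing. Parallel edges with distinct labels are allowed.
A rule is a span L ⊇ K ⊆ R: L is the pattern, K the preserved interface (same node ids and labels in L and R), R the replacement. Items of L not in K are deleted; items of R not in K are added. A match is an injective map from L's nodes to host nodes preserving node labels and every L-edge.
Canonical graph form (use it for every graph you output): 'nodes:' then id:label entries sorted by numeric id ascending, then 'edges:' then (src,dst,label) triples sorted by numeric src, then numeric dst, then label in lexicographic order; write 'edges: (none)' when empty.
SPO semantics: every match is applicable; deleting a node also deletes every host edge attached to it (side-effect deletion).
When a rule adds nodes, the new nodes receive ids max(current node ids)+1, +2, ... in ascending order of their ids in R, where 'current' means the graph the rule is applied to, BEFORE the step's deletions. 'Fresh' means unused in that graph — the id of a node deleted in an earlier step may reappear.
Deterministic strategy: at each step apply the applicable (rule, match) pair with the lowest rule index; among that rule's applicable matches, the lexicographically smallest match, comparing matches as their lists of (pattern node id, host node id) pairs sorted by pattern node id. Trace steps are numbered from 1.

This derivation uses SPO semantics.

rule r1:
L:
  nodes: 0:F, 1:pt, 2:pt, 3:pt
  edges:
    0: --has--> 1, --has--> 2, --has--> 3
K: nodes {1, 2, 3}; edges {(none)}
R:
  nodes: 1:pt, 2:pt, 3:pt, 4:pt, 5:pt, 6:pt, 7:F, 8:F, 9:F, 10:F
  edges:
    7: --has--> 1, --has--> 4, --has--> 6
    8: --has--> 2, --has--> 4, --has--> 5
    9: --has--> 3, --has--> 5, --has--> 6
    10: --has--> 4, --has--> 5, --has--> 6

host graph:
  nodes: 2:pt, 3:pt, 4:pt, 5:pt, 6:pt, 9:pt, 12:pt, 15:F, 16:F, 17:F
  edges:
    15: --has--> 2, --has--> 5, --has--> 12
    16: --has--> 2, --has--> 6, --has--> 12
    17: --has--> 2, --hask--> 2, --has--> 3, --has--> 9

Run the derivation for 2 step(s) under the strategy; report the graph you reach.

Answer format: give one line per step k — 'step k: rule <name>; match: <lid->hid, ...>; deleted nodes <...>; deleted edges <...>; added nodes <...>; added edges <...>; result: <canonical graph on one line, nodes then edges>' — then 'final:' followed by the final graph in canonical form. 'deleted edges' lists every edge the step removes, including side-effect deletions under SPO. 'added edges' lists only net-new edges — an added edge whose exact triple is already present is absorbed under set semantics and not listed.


step 1: rule r1; match: 0->15, 1->2, 2->5, 3->12; deleted nodes 15; deleted edges (15,2,has); (15,5,has); (15,12,has); added nodes 18, 19, 20, 21, 22, 23, 24; added edges (21,2,has); (21,18,has); (21,20,has); (22,5,has); (22,18,has); (22,19,has); (23,12,has); (23,19,has); (23,20,has); (24,18,has); (24,19,has); (24,20,has); result: nodes: 2:pt, 3:pt, 4:pt, 5:pt, 6:pt, 9:pt, 12:pt, 16:F, 17:F, 18:pt, 19:pt, 20:pt, 21:F, 22:F, 23:F, 24:F edges: (16,2,has); (16,6,has); (16,12,has); (17,2,has); (17,2,hask); (17,3,has); (17,9,has); (21,2,has); (21,18,has); (21,20,has); (22,5,has); (22,18,has); (22,19,has); (23,12,has); (23,19,has); (23,20,has); (24,18,has); (24,19,has); (24,20,has)
step 2: rule r1; match: 0->16, 1->2, 2->6, 3->12; deleted nodes 16; deleted edges (16,2,has); (16,6,has); (16,12,has); added nodes 25, 26, 27, 28, 29, 30, 31; added edges (28,2,has); (28,25,has); (28,27,has); (29,6,has); (29,25,has); (29,26,has); (30,12,has); (30,26,has); (30,27,has); (31,25,has); (31,26,has); (31,27,has); result: nodes: 2:pt, 3:pt, 4:pt, 5:pt, 6:pt, 9:pt, 12:pt, 17:F, 18:pt, 19:pt, 20:pt, 21:F, 22:F, 23:F, 24:F, 25:pt, 26:pt, 27:pt, 28:F, 29:F, 30:F, 31:F edges: (17,2,has); (17,2,hask); (17,3,has); (17,9,has); (21,2,has); (21,18,has); (21,20,has); (22,5,has); (22,18,has); (22,19,has); (23,12,has); (23,19,has); (23,20,has); (24,18,has); (24,19,has); (24,20,has); (28,2,has); (28,25,has); (28,27,has); (29,6,has); (29,25,has); (29,26,has); (30,12,has); (30,26,has); (30,27,has); (31,25,has); (31,26,has); (31,27,has)
final:
nodes: 2:pt, 3:pt, 4:pt, 5:pt, 6:pt, 9:pt, 12:pt, 17:F, 18:pt, 19:pt, 20:pt, 21:F, 22:F, 23:F, 24:F, 25:pt, 26:pt, 27:pt, 28:F, 29:F, 30:F, 31:F
edges: (17,2,has); (17,2,hask); (17,3,has); (17,9,has); (21,2,has); (21,18,has); (21,20,has); (22,5,has); (22,18,has); (22,19,has); (23,12,has); (23,19,has); (23,20,has); (24,18,has); (24,19,has); (24,20,has); (28,2,has); (28,25,has); (28,27,has); (29,6,has); (29,25,has); (29,26,has); (30,12,has); (30,26,has); (30,27,has); (31,25,has); (31,26,has); (31,27,has)


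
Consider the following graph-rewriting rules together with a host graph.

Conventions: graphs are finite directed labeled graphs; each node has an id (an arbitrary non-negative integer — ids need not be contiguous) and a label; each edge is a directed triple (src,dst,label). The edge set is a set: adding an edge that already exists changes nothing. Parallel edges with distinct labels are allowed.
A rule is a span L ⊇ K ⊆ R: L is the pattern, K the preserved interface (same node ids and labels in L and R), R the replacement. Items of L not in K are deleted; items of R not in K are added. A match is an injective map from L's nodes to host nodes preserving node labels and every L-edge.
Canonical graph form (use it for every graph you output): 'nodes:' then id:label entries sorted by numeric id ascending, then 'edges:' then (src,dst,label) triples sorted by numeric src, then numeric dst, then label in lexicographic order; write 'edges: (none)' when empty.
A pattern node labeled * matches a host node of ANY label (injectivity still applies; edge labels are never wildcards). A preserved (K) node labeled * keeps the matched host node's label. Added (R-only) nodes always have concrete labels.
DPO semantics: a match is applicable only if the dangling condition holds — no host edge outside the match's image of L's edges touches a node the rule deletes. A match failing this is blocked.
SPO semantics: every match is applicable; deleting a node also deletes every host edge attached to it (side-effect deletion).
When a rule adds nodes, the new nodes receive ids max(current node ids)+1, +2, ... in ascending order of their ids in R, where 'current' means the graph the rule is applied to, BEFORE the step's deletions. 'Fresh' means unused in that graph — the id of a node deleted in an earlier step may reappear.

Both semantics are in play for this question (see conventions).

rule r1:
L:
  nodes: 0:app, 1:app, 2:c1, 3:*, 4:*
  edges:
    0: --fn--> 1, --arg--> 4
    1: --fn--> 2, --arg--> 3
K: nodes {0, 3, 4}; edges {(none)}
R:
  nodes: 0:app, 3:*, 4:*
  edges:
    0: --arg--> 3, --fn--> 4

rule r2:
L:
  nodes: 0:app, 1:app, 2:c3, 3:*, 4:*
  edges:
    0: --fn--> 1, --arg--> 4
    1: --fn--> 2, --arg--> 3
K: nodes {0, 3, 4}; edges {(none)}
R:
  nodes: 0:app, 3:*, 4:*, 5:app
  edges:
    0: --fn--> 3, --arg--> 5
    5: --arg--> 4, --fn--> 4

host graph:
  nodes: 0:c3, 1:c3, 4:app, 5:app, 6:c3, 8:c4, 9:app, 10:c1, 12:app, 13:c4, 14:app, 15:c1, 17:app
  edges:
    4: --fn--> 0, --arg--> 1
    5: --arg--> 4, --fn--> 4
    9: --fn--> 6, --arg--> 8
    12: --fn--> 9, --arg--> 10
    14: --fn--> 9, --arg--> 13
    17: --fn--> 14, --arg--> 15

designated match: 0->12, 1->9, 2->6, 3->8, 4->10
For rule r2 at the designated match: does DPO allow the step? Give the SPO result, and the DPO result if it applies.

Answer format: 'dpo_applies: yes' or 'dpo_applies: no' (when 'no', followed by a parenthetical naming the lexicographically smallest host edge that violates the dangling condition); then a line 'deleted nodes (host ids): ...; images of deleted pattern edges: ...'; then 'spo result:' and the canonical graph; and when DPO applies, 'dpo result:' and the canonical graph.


dpo_applies: no
(the rule deletes node 9, which keeps host edge (14,9,fn) outside the match image — the dangling condition fails, DPO blocks; SPO proceeds and side-deletes such edges)
deleted nodes (host ids): 6, 9; images of deleted pattern edges: (9,6,fn); (9,8,arg); (12,9,fn); (12,10,arg)
spo result:
nodes: 0:c3, 1:c3, 4:app, 5:app, 8:c4, 10:c1, 12:app, 13:c4, 14:app, 15:c1, 17:app, 18:app
edges: (4,0,fn); (4,1,arg); (5,4,arg); (5,4,fn); (12,8,fn); (12,18,arg); (14,13,arg); (17,14,fn); (17,15,arg); (18,10,arg); (18,10,fn)


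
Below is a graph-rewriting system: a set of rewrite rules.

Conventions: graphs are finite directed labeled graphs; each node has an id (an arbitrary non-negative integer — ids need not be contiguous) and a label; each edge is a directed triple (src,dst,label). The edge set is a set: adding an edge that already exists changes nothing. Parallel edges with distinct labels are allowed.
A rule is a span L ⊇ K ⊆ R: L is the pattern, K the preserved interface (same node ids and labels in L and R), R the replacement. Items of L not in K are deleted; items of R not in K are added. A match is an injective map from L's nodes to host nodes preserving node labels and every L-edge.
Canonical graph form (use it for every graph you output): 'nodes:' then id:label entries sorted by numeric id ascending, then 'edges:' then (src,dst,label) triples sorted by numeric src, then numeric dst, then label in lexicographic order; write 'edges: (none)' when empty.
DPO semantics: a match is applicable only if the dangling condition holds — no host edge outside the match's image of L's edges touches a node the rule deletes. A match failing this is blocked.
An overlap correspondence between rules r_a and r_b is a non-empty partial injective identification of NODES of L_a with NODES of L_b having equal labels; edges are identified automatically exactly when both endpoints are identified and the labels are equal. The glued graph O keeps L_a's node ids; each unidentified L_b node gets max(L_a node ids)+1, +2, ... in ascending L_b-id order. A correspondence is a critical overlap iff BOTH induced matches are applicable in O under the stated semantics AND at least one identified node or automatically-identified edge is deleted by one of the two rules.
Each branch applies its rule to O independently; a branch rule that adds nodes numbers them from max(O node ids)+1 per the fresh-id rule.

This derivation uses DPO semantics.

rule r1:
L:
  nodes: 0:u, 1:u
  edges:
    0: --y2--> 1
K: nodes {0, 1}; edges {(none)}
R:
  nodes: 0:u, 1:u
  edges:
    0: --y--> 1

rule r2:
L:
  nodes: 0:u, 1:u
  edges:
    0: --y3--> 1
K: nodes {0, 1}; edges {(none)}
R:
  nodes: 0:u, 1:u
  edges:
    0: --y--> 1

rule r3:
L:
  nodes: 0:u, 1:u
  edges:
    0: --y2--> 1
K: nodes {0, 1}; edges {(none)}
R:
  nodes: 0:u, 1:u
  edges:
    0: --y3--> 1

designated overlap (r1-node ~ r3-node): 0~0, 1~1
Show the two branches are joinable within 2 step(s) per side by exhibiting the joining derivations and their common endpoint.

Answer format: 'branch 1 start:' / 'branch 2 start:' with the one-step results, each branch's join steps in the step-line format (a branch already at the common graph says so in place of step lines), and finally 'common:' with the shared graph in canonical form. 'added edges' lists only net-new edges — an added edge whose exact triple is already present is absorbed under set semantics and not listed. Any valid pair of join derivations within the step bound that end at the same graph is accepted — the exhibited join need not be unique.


branch 1 start:
nodes: 0:u, 1:u
edges: (0,1,y)
branch 2 start:
nodes: 0:u, 1:u
edges: (0,1,y3)
branch 1: already at the common graph (0 steps)
branch 2 step 1: rule r2; match: 0->0, 1->1; deleted nodes (none); deleted edges (0,1,y3); added nodes (none); added edges (0,1,y); result: nodes: 0:u, 1:u edges: (0,1,y)
common:
nodes: 0:u, 1:u
edges: (0,1,y)


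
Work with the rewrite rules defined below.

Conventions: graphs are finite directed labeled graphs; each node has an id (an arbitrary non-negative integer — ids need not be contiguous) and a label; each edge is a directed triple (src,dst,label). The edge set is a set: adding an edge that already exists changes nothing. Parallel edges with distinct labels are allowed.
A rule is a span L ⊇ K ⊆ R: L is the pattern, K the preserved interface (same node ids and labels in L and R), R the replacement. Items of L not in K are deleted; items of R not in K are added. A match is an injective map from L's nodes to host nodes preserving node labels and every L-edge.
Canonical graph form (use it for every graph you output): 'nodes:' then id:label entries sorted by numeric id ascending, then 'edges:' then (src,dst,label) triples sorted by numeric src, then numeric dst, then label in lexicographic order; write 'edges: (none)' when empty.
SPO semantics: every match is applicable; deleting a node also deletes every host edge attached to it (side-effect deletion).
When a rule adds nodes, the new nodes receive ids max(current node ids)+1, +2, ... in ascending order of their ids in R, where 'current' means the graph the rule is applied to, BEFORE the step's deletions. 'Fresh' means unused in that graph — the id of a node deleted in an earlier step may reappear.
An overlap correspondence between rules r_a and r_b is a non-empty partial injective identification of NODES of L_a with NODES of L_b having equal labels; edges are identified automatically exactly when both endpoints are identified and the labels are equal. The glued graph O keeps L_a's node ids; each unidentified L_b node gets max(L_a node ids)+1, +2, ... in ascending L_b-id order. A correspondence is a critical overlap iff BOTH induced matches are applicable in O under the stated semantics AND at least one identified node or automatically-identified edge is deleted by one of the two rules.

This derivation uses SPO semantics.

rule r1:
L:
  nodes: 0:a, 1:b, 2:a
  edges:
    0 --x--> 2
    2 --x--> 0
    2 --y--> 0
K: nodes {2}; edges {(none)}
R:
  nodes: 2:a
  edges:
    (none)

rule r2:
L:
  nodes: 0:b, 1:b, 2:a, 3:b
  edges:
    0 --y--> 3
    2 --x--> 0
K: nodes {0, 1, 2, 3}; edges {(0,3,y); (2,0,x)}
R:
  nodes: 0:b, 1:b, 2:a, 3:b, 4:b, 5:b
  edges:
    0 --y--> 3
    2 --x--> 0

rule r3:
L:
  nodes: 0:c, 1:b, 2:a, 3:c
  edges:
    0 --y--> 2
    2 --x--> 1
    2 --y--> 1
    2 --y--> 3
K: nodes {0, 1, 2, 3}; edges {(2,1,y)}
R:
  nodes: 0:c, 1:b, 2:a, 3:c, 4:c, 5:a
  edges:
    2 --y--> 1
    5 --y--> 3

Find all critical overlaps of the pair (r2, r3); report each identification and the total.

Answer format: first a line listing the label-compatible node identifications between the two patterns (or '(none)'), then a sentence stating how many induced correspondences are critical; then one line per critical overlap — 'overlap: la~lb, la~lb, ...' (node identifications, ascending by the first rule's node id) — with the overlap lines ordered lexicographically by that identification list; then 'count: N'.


label-compatible node identifications between L(r2) and L(r3): 0~1, 1~1, 2~2, 3~1
1 of the induced correspondences is a critical overlap of r2 and r3.
overlap: 0~1, 2~2
count: 1


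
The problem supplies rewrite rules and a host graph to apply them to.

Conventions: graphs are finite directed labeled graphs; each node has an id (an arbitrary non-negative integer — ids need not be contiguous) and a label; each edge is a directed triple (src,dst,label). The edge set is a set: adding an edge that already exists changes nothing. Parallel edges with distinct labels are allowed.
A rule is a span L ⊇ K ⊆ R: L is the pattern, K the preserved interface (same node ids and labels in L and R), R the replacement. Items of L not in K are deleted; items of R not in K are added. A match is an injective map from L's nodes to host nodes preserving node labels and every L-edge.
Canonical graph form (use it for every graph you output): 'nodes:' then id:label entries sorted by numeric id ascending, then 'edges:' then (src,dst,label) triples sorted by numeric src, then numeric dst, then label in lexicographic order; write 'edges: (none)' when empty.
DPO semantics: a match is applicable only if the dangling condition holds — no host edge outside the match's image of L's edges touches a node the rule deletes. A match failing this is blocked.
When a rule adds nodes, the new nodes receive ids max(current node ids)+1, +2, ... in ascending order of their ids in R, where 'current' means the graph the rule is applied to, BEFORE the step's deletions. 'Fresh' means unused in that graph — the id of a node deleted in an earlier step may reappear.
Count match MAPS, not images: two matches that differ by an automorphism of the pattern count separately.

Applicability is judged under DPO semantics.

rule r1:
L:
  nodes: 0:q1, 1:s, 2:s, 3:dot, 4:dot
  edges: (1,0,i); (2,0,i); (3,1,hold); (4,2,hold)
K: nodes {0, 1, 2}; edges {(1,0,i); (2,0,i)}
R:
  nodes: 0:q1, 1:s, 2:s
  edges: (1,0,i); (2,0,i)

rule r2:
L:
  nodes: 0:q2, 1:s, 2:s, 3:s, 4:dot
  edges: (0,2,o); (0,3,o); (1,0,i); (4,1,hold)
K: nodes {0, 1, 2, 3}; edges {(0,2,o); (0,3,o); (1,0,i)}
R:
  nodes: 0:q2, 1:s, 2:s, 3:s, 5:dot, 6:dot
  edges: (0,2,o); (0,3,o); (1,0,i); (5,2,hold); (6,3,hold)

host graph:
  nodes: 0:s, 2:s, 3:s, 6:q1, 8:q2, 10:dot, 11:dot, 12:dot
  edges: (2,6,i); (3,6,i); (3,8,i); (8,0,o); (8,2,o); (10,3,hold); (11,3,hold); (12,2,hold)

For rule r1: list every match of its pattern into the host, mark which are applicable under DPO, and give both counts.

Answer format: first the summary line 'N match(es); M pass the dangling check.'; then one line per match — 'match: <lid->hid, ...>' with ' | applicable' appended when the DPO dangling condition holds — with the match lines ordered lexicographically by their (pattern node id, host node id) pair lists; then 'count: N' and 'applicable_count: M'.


4 match(es); 4 pass the dangling check.
match: 0->6, 1->2, 2->3, 3->12, 4->10 | applicable
match: 0->6, 1->2, 2->3, 3->12, 4->11 | applicable
match: 0->6, 1->3, 2->2, 3->10, 4->12 | applicable
match: 0->6, 1->3, 2->2, 3->11, 4->12 | applicable
count: 4
applicable_count: 4


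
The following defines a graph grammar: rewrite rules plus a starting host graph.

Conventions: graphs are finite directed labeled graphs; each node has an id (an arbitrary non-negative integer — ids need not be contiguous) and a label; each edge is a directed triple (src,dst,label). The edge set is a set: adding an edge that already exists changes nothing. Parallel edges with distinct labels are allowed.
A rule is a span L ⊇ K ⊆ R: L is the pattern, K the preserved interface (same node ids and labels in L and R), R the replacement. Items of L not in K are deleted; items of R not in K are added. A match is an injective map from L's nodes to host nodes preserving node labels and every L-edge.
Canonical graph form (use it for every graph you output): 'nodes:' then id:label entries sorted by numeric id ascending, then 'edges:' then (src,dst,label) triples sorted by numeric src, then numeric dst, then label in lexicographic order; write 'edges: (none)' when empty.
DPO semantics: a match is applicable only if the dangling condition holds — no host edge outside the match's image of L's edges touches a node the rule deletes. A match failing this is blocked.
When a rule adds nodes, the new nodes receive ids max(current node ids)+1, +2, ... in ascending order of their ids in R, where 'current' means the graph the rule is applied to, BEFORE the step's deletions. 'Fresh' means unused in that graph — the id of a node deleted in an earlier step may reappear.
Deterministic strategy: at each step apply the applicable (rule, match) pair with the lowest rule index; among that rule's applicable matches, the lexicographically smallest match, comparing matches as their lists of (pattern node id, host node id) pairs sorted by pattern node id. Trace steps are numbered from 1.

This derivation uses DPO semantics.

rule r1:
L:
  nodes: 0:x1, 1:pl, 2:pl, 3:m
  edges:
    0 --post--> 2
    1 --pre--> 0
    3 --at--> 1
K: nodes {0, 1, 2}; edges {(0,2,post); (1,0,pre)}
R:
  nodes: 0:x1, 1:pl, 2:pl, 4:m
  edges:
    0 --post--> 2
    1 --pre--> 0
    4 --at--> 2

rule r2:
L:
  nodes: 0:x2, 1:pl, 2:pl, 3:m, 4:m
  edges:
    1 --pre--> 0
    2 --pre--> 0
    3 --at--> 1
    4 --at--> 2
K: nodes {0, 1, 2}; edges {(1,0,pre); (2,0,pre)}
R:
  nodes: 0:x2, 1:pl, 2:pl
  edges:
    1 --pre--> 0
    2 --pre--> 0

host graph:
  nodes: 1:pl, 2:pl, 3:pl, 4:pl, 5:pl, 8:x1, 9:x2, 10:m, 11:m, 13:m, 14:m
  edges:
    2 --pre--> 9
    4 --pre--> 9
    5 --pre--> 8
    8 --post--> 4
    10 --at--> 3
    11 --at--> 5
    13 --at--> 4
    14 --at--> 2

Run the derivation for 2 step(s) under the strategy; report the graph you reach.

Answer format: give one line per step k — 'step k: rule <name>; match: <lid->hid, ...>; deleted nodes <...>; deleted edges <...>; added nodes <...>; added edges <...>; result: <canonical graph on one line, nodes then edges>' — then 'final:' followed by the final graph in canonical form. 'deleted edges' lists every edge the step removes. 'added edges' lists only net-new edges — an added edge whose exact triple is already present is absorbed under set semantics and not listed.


step 1: rule r1; match: 0->8, 1->5, 2->4, 3->11; deleted nodes 11; deleted edges (11,5,at); added nodes 15; added edges (15,4,at); result: nodes: 1:pl, 2:pl, 3:pl, 4:pl, 5:pl, 8:x1, 9:x2, 10:m, 13:m, 14:m, 15:m edges: (2,9,pre); (4,9,pre); (5,8,pre); (8,4,post); (10,3,at); (13,4,at); (14,2,at); (15,4,at)
step 2: rule r2; match: 0->9, 1->2, 2->4, 3->14, 4->13; deleted nodes 13, 14; deleted edges (13,4,at); (14,2,at); added nodes (none); added edges (none); result: nodes: 1:pl, 2:pl, 3:pl, 4:pl, 5:pl, 8:x1, 9:x2, 10:m, 15:m edges: (2,9,pre); (4,9,pre); (5,8,pre); (8,4,post); (10,3,at); (15,4,at)
final:
nodes: 1:pl, 2:pl, 3:pl, 4:pl, 5:pl, 8:x1, 9:x2, 10:m, 15:m
edges: (2,9,pre); (4,9,pre); (5,8,pre); (8,4,post); (10,3,at); (15,4,at)


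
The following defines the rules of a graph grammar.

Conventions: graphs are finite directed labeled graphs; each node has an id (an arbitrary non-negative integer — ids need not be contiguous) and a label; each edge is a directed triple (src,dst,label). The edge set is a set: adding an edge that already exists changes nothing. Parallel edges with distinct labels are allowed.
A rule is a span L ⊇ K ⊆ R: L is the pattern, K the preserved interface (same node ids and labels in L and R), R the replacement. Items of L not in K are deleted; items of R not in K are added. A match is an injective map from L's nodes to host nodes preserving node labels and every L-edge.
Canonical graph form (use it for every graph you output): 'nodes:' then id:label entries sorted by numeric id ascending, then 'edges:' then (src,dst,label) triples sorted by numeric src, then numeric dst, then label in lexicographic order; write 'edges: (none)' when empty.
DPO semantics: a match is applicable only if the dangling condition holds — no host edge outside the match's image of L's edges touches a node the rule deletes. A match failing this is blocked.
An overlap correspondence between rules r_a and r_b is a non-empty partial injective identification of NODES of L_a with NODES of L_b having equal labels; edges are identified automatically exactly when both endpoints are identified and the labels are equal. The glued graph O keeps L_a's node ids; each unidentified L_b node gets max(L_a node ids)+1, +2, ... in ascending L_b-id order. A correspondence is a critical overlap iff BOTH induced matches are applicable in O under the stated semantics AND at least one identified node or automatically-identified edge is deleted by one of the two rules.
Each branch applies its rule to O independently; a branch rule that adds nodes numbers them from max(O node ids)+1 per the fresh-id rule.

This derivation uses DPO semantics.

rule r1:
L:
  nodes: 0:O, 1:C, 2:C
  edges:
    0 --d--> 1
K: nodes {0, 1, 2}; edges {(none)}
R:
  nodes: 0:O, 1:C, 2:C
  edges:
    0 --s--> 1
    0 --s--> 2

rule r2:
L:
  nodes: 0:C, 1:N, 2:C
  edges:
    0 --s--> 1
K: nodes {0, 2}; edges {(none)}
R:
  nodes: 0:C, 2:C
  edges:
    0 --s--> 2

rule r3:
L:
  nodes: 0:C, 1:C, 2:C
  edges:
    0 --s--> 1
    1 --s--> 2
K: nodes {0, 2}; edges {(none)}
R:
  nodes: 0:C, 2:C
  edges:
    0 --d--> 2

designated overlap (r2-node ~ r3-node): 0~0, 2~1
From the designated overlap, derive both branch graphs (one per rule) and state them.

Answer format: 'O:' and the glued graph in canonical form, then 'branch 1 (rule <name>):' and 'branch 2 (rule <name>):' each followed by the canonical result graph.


O:
nodes: 0:C, 1:N, 2:C, 3:C
edges: (0,1,s); (0,2,s); (2,3,s)
branch 1 (rule r2):
nodes: 0:C, 2:C, 3:C
edges: (0,2,s); (2,3,s)
branch 2 (rule r3):
nodes: 0:C, 1:N, 3:C
edges: (0,1,s); (0,3,d)


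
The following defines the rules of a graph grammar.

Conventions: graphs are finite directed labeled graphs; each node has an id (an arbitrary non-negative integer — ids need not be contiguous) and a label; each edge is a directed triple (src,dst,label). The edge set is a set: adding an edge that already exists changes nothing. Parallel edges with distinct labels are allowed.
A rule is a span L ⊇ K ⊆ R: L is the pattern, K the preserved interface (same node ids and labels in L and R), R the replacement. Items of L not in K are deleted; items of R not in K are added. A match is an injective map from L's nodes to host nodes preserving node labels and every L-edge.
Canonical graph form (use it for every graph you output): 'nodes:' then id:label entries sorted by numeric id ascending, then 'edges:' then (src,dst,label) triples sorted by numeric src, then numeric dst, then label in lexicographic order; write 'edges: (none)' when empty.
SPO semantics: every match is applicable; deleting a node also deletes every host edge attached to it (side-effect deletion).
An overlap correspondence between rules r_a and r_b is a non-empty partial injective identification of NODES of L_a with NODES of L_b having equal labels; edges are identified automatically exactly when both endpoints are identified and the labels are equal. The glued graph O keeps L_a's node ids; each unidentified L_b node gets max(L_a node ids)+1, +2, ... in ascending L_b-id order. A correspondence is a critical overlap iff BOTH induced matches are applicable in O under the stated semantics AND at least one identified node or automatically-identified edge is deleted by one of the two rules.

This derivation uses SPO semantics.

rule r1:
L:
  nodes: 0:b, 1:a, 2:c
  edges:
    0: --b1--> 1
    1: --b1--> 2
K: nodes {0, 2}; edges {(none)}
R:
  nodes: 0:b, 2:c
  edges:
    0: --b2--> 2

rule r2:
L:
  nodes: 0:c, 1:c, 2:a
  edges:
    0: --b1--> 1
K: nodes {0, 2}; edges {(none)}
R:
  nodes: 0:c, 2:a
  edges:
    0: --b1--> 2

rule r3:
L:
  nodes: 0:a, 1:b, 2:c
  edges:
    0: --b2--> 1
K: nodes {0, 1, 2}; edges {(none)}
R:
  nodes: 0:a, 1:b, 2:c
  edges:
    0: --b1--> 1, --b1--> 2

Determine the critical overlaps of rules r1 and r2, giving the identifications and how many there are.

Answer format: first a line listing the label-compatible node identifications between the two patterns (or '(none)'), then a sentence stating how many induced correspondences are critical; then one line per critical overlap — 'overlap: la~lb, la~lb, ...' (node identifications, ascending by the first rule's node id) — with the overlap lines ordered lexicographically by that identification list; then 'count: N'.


label-compatible node identifications between L(r1) and L(r2): 1~2, 2~0, 2~1
4 of the induced correspondences are critical overlaps of r1 and r2.
overlap: 1~2
overlap: 1~2, 2~0
overlap: 1~2, 2~1
overlap: 2~1
count: 4


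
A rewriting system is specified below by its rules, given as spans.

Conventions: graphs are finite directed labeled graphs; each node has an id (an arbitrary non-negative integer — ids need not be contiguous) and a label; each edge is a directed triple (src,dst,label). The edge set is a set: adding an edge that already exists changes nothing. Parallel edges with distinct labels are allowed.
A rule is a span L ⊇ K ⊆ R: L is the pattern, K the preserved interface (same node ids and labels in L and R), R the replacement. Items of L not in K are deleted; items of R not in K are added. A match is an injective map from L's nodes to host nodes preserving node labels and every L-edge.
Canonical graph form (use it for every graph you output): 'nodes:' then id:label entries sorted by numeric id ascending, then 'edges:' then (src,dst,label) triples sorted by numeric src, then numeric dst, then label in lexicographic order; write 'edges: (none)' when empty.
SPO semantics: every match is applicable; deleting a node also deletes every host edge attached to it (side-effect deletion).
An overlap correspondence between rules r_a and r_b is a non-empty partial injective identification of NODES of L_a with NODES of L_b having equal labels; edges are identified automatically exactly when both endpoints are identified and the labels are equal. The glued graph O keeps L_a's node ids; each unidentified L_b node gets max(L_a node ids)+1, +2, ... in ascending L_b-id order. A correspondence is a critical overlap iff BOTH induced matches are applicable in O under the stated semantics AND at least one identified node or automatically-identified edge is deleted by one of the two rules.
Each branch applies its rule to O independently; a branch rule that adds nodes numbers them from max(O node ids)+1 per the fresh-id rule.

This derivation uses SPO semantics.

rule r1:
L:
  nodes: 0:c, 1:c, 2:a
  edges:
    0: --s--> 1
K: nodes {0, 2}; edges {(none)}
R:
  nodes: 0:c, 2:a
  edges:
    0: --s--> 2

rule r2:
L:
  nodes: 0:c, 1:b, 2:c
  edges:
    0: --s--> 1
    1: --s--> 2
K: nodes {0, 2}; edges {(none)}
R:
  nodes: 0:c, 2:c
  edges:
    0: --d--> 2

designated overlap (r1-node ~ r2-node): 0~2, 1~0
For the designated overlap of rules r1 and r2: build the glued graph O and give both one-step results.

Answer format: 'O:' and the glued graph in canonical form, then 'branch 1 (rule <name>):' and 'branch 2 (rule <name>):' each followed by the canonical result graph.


O:
nodes: 0:c, 1:c, 2:a, 3:b
edges: (0,1,s); (1,3,s); (3,0,s)
branch 1 (rule r1):
nodes: 0:c, 2:a, 3:b
edges: (0,2,s); (3,0,s)
branch 2 (rule r2):
nodes: 0:c, 1:c, 2:a
edges: (0,1,s); (1,0,d)


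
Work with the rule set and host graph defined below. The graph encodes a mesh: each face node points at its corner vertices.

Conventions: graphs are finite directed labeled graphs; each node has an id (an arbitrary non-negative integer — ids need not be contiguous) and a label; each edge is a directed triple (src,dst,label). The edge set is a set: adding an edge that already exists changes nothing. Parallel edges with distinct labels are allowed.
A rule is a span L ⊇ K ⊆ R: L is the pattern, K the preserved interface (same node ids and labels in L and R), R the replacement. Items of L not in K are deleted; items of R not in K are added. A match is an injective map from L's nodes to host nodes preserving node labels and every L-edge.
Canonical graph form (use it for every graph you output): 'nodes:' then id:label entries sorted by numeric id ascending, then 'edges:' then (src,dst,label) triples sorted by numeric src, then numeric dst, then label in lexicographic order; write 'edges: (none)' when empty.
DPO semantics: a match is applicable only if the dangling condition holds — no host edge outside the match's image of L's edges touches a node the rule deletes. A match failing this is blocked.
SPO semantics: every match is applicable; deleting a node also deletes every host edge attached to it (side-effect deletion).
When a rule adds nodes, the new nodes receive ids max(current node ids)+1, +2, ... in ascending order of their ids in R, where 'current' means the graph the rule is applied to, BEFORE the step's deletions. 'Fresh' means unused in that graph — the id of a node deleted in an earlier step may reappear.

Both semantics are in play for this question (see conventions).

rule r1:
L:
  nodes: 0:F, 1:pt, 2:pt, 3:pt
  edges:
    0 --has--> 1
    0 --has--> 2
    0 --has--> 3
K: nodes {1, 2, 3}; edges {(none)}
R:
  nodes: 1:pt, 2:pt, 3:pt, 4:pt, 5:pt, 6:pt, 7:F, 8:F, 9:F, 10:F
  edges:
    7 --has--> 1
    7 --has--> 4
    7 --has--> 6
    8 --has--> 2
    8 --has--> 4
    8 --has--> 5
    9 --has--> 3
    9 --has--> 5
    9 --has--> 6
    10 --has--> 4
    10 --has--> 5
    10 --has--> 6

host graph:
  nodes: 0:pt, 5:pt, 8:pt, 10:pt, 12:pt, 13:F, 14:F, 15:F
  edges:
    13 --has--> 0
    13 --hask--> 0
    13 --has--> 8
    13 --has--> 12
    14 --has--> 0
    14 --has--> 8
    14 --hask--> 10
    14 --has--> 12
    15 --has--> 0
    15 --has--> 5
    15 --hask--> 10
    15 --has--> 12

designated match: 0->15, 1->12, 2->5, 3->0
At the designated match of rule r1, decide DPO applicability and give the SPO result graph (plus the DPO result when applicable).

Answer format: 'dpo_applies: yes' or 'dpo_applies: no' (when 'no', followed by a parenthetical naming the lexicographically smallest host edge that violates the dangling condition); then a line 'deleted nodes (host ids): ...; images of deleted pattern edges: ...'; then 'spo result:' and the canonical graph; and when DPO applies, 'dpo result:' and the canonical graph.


dpo_applies: no
(the rule deletes node 15, which keeps host edge (15,10,hask) outside the match image — the dangling condition fails, DPO blocks; SPO proceeds and side-deletes such edges)
deleted nodes (host ids): 15; images of deleted pattern edges: (15,0,has); (15,5,has); (15,12,has)
spo result:
nodes: 0:pt, 5:pt, 8:pt, 10:pt, 12:pt, 13:F, 14:F, 16:pt, 17:pt, 18:pt, 19:F, 20:F, 21:F, 22:F
edges: (13,0,has); (13,0,hask); (13,8,has); (13,12,has); (14,0,has); (14,8,has); (14,10,hask); (14,12,has); (19,12,has); (19,16,has); (19,18,has); (20,5,has); (20,16,has); (20,17,has); (21,0,has); (21,17,has); (21,18,has); (22,16,has); (22,17,has); (22,18,has)
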